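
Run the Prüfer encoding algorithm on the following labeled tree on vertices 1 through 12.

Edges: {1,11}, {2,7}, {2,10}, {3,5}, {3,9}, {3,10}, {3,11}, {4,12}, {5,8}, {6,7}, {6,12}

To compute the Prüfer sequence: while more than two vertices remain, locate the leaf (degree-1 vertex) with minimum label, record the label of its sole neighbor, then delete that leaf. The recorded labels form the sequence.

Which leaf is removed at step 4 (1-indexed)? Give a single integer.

Answer: 5

Derivation:
Step 1: current leaves = {1,4,8,9}. Remove leaf 1 (neighbor: 11).
Step 2: current leaves = {4,8,9,11}. Remove leaf 4 (neighbor: 12).
Step 3: current leaves = {8,9,11,12}. Remove leaf 8 (neighbor: 5).
Step 4: current leaves = {5,9,11,12}. Remove leaf 5 (neighbor: 3).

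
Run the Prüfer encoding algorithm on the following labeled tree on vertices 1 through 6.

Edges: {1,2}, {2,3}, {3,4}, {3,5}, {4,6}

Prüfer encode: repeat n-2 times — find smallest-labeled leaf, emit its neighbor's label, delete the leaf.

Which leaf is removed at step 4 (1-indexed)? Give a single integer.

Step 1: current leaves = {1,5,6}. Remove leaf 1 (neighbor: 2).
Step 2: current leaves = {2,5,6}. Remove leaf 2 (neighbor: 3).
Step 3: current leaves = {5,6}. Remove leaf 5 (neighbor: 3).
Step 4: current leaves = {3,6}. Remove leaf 3 (neighbor: 4).

Answer: 3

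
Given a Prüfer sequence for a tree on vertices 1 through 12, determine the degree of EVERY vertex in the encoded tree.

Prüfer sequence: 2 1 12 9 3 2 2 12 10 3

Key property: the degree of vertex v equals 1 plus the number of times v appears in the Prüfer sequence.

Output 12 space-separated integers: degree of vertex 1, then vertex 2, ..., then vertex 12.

Answer: 2 4 3 1 1 1 1 1 2 2 1 3

Derivation:
p_1 = 2: count[2] becomes 1
p_2 = 1: count[1] becomes 1
p_3 = 12: count[12] becomes 1
p_4 = 9: count[9] becomes 1
p_5 = 3: count[3] becomes 1
p_6 = 2: count[2] becomes 2
p_7 = 2: count[2] becomes 3
p_8 = 12: count[12] becomes 2
p_9 = 10: count[10] becomes 1
p_10 = 3: count[3] becomes 2
Degrees (1 + count): deg[1]=1+1=2, deg[2]=1+3=4, deg[3]=1+2=3, deg[4]=1+0=1, deg[5]=1+0=1, deg[6]=1+0=1, deg[7]=1+0=1, deg[8]=1+0=1, deg[9]=1+1=2, deg[10]=1+1=2, deg[11]=1+0=1, deg[12]=1+2=3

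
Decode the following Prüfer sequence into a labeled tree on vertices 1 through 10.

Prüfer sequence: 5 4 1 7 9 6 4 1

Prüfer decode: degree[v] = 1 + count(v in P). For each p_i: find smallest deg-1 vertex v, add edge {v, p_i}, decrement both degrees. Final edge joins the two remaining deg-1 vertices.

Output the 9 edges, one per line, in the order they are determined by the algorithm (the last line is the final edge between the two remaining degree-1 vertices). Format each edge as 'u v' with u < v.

Answer: 2 5
3 4
1 5
7 8
7 9
6 9
4 6
1 4
1 10

Derivation:
Initial degrees: {1:3, 2:1, 3:1, 4:3, 5:2, 6:2, 7:2, 8:1, 9:2, 10:1}
Step 1: smallest deg-1 vertex = 2, p_1 = 5. Add edge {2,5}. Now deg[2]=0, deg[5]=1.
Step 2: smallest deg-1 vertex = 3, p_2 = 4. Add edge {3,4}. Now deg[3]=0, deg[4]=2.
Step 3: smallest deg-1 vertex = 5, p_3 = 1. Add edge {1,5}. Now deg[5]=0, deg[1]=2.
Step 4: smallest deg-1 vertex = 8, p_4 = 7. Add edge {7,8}. Now deg[8]=0, deg[7]=1.
Step 5: smallest deg-1 vertex = 7, p_5 = 9. Add edge {7,9}. Now deg[7]=0, deg[9]=1.
Step 6: smallest deg-1 vertex = 9, p_6 = 6. Add edge {6,9}. Now deg[9]=0, deg[6]=1.
Step 7: smallest deg-1 vertex = 6, p_7 = 4. Add edge {4,6}. Now deg[6]=0, deg[4]=1.
Step 8: smallest deg-1 vertex = 4, p_8 = 1. Add edge {1,4}. Now deg[4]=0, deg[1]=1.
Final: two remaining deg-1 vertices are 1, 10. Add edge {1,10}.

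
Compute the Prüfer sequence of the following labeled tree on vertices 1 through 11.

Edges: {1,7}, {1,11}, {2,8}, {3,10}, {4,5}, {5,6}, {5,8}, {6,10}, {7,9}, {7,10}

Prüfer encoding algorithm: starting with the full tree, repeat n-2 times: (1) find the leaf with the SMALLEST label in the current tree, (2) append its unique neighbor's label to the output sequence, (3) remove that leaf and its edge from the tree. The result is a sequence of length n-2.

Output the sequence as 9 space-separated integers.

Step 1: leaves = {2,3,4,9,11}. Remove smallest leaf 2, emit neighbor 8.
Step 2: leaves = {3,4,8,9,11}. Remove smallest leaf 3, emit neighbor 10.
Step 3: leaves = {4,8,9,11}. Remove smallest leaf 4, emit neighbor 5.
Step 4: leaves = {8,9,11}. Remove smallest leaf 8, emit neighbor 5.
Step 5: leaves = {5,9,11}. Remove smallest leaf 5, emit neighbor 6.
Step 6: leaves = {6,9,11}. Remove smallest leaf 6, emit neighbor 10.
Step 7: leaves = {9,10,11}. Remove smallest leaf 9, emit neighbor 7.
Step 8: leaves = {10,11}. Remove smallest leaf 10, emit neighbor 7.
Step 9: leaves = {7,11}. Remove smallest leaf 7, emit neighbor 1.
Done: 2 vertices remain (1, 11). Sequence = [8 10 5 5 6 10 7 7 1]

Answer: 8 10 5 5 6 10 7 7 1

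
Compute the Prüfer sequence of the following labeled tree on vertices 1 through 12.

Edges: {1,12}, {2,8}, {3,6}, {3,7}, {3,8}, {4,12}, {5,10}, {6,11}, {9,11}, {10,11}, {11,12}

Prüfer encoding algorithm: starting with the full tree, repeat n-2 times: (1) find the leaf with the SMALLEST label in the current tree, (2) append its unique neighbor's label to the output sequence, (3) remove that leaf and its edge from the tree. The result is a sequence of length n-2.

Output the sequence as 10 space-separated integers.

Step 1: leaves = {1,2,4,5,7,9}. Remove smallest leaf 1, emit neighbor 12.
Step 2: leaves = {2,4,5,7,9}. Remove smallest leaf 2, emit neighbor 8.
Step 3: leaves = {4,5,7,8,9}. Remove smallest leaf 4, emit neighbor 12.
Step 4: leaves = {5,7,8,9,12}. Remove smallest leaf 5, emit neighbor 10.
Step 5: leaves = {7,8,9,10,12}. Remove smallest leaf 7, emit neighbor 3.
Step 6: leaves = {8,9,10,12}. Remove smallest leaf 8, emit neighbor 3.
Step 7: leaves = {3,9,10,12}. Remove smallest leaf 3, emit neighbor 6.
Step 8: leaves = {6,9,10,12}. Remove smallest leaf 6, emit neighbor 11.
Step 9: leaves = {9,10,12}. Remove smallest leaf 9, emit neighbor 11.
Step 10: leaves = {10,12}. Remove smallest leaf 10, emit neighbor 11.
Done: 2 vertices remain (11, 12). Sequence = [12 8 12 10 3 3 6 11 11 11]

Answer: 12 8 12 10 3 3 6 11 11 11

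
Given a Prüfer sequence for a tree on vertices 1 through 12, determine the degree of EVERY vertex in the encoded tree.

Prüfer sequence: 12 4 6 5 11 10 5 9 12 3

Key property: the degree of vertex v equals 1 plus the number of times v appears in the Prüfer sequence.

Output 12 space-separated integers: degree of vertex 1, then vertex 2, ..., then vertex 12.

Answer: 1 1 2 2 3 2 1 1 2 2 2 3

Derivation:
p_1 = 12: count[12] becomes 1
p_2 = 4: count[4] becomes 1
p_3 = 6: count[6] becomes 1
p_4 = 5: count[5] becomes 1
p_5 = 11: count[11] becomes 1
p_6 = 10: count[10] becomes 1
p_7 = 5: count[5] becomes 2
p_8 = 9: count[9] becomes 1
p_9 = 12: count[12] becomes 2
p_10 = 3: count[3] becomes 1
Degrees (1 + count): deg[1]=1+0=1, deg[2]=1+0=1, deg[3]=1+1=2, deg[4]=1+1=2, deg[5]=1+2=3, deg[6]=1+1=2, deg[7]=1+0=1, deg[8]=1+0=1, deg[9]=1+1=2, deg[10]=1+1=2, deg[11]=1+1=2, deg[12]=1+2=3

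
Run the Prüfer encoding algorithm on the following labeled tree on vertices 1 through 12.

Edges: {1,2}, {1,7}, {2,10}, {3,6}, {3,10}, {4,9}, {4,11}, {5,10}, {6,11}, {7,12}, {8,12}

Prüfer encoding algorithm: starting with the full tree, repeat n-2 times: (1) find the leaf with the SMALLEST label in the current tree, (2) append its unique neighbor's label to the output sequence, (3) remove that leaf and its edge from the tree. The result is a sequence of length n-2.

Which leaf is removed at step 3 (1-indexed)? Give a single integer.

Step 1: current leaves = {5,8,9}. Remove leaf 5 (neighbor: 10).
Step 2: current leaves = {8,9}. Remove leaf 8 (neighbor: 12).
Step 3: current leaves = {9,12}. Remove leaf 9 (neighbor: 4).

Answer: 9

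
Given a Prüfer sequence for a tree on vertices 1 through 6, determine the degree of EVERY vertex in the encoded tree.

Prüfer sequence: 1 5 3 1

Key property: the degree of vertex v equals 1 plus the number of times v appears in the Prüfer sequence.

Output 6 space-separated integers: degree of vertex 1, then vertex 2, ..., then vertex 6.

p_1 = 1: count[1] becomes 1
p_2 = 5: count[5] becomes 1
p_3 = 3: count[3] becomes 1
p_4 = 1: count[1] becomes 2
Degrees (1 + count): deg[1]=1+2=3, deg[2]=1+0=1, deg[3]=1+1=2, deg[4]=1+0=1, deg[5]=1+1=2, deg[6]=1+0=1

Answer: 3 1 2 1 2 1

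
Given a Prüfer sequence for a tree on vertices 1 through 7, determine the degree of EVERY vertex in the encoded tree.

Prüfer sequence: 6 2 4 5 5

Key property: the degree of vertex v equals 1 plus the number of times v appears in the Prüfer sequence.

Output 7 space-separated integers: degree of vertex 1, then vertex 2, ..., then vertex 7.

Answer: 1 2 1 2 3 2 1

Derivation:
p_1 = 6: count[6] becomes 1
p_2 = 2: count[2] becomes 1
p_3 = 4: count[4] becomes 1
p_4 = 5: count[5] becomes 1
p_5 = 5: count[5] becomes 2
Degrees (1 + count): deg[1]=1+0=1, deg[2]=1+1=2, deg[3]=1+0=1, deg[4]=1+1=2, deg[5]=1+2=3, deg[6]=1+1=2, deg[7]=1+0=1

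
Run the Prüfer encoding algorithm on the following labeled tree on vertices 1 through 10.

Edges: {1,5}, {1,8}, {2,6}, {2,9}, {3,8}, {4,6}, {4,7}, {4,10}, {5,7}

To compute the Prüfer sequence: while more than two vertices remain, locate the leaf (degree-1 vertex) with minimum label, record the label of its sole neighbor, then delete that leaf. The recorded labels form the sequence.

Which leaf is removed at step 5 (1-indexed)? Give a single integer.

Step 1: current leaves = {3,9,10}. Remove leaf 3 (neighbor: 8).
Step 2: current leaves = {8,9,10}. Remove leaf 8 (neighbor: 1).
Step 3: current leaves = {1,9,10}. Remove leaf 1 (neighbor: 5).
Step 4: current leaves = {5,9,10}. Remove leaf 5 (neighbor: 7).
Step 5: current leaves = {7,9,10}. Remove leaf 7 (neighbor: 4).

Answer: 7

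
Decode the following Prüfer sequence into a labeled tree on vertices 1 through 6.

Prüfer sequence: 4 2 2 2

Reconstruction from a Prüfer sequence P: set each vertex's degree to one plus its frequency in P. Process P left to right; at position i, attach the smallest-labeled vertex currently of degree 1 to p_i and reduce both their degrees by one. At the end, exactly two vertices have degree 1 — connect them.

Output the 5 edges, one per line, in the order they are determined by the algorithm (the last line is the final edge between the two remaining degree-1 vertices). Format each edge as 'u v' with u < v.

Initial degrees: {1:1, 2:4, 3:1, 4:2, 5:1, 6:1}
Step 1: smallest deg-1 vertex = 1, p_1 = 4. Add edge {1,4}. Now deg[1]=0, deg[4]=1.
Step 2: smallest deg-1 vertex = 3, p_2 = 2. Add edge {2,3}. Now deg[3]=0, deg[2]=3.
Step 3: smallest deg-1 vertex = 4, p_3 = 2. Add edge {2,4}. Now deg[4]=0, deg[2]=2.
Step 4: smallest deg-1 vertex = 5, p_4 = 2. Add edge {2,5}. Now deg[5]=0, deg[2]=1.
Final: two remaining deg-1 vertices are 2, 6. Add edge {2,6}.

Answer: 1 4
2 3
2 4
2 5
2 6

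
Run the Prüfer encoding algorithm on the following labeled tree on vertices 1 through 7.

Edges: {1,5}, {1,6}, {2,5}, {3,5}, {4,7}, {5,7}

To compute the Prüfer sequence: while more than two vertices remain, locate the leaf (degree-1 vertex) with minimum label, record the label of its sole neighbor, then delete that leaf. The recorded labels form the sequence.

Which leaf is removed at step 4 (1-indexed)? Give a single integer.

Step 1: current leaves = {2,3,4,6}. Remove leaf 2 (neighbor: 5).
Step 2: current leaves = {3,4,6}. Remove leaf 3 (neighbor: 5).
Step 3: current leaves = {4,6}. Remove leaf 4 (neighbor: 7).
Step 4: current leaves = {6,7}. Remove leaf 6 (neighbor: 1).

Answer: 6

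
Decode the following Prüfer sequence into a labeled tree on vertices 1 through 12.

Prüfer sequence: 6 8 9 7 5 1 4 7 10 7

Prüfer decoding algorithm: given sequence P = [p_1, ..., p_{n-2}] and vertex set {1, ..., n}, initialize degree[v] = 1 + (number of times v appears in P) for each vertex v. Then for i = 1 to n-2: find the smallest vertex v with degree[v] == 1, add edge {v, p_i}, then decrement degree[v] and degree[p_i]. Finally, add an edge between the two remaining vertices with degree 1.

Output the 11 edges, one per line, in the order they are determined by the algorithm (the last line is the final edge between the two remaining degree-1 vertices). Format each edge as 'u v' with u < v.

Answer: 2 6
3 8
6 9
7 8
5 9
1 5
1 4
4 7
10 11
7 10
7 12

Derivation:
Initial degrees: {1:2, 2:1, 3:1, 4:2, 5:2, 6:2, 7:4, 8:2, 9:2, 10:2, 11:1, 12:1}
Step 1: smallest deg-1 vertex = 2, p_1 = 6. Add edge {2,6}. Now deg[2]=0, deg[6]=1.
Step 2: smallest deg-1 vertex = 3, p_2 = 8. Add edge {3,8}. Now deg[3]=0, deg[8]=1.
Step 3: smallest deg-1 vertex = 6, p_3 = 9. Add edge {6,9}. Now deg[6]=0, deg[9]=1.
Step 4: smallest deg-1 vertex = 8, p_4 = 7. Add edge {7,8}. Now deg[8]=0, deg[7]=3.
Step 5: smallest deg-1 vertex = 9, p_5 = 5. Add edge {5,9}. Now deg[9]=0, deg[5]=1.
Step 6: smallest deg-1 vertex = 5, p_6 = 1. Add edge {1,5}. Now deg[5]=0, deg[1]=1.
Step 7: smallest deg-1 vertex = 1, p_7 = 4. Add edge {1,4}. Now deg[1]=0, deg[4]=1.
Step 8: smallest deg-1 vertex = 4, p_8 = 7. Add edge {4,7}. Now deg[4]=0, deg[7]=2.
Step 9: smallest deg-1 vertex = 11, p_9 = 10. Add edge {10,11}. Now deg[11]=0, deg[10]=1.
Step 10: smallest deg-1 vertex = 10, p_10 = 7. Add edge {7,10}. Now deg[10]=0, deg[7]=1.
Final: two remaining deg-1 vertices are 7, 12. Add edge {7,12}.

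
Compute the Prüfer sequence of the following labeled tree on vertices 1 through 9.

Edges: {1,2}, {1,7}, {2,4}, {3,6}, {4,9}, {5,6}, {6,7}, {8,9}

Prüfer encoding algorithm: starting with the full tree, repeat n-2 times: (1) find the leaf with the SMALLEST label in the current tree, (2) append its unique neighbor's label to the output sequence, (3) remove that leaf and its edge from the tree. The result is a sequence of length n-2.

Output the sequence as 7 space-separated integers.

Step 1: leaves = {3,5,8}. Remove smallest leaf 3, emit neighbor 6.
Step 2: leaves = {5,8}. Remove smallest leaf 5, emit neighbor 6.
Step 3: leaves = {6,8}. Remove smallest leaf 6, emit neighbor 7.
Step 4: leaves = {7,8}. Remove smallest leaf 7, emit neighbor 1.
Step 5: leaves = {1,8}. Remove smallest leaf 1, emit neighbor 2.
Step 6: leaves = {2,8}. Remove smallest leaf 2, emit neighbor 4.
Step 7: leaves = {4,8}. Remove smallest leaf 4, emit neighbor 9.
Done: 2 vertices remain (8, 9). Sequence = [6 6 7 1 2 4 9]

Answer: 6 6 7 1 2 4 9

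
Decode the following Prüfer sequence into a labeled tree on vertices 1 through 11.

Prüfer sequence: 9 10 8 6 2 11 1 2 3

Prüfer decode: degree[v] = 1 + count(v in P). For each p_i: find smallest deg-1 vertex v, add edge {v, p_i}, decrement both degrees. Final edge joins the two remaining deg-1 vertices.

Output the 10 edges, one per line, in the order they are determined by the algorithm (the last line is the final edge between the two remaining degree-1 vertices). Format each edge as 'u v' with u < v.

Initial degrees: {1:2, 2:3, 3:2, 4:1, 5:1, 6:2, 7:1, 8:2, 9:2, 10:2, 11:2}
Step 1: smallest deg-1 vertex = 4, p_1 = 9. Add edge {4,9}. Now deg[4]=0, deg[9]=1.
Step 2: smallest deg-1 vertex = 5, p_2 = 10. Add edge {5,10}. Now deg[5]=0, deg[10]=1.
Step 3: smallest deg-1 vertex = 7, p_3 = 8. Add edge {7,8}. Now deg[7]=0, deg[8]=1.
Step 4: smallest deg-1 vertex = 8, p_4 = 6. Add edge {6,8}. Now deg[8]=0, deg[6]=1.
Step 5: smallest deg-1 vertex = 6, p_5 = 2. Add edge {2,6}. Now deg[6]=0, deg[2]=2.
Step 6: smallest deg-1 vertex = 9, p_6 = 11. Add edge {9,11}. Now deg[9]=0, deg[11]=1.
Step 7: smallest deg-1 vertex = 10, p_7 = 1. Add edge {1,10}. Now deg[10]=0, deg[1]=1.
Step 8: smallest deg-1 vertex = 1, p_8 = 2. Add edge {1,2}. Now deg[1]=0, deg[2]=1.
Step 9: smallest deg-1 vertex = 2, p_9 = 3. Add edge {2,3}. Now deg[2]=0, deg[3]=1.
Final: two remaining deg-1 vertices are 3, 11. Add edge {3,11}.

Answer: 4 9
5 10
7 8
6 8
2 6
9 11
1 10
1 2
2 3
3 11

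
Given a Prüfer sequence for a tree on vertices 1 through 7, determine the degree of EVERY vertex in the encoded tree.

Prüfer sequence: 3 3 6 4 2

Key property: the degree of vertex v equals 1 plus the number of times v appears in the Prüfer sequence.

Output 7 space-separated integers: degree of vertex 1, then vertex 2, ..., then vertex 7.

p_1 = 3: count[3] becomes 1
p_2 = 3: count[3] becomes 2
p_3 = 6: count[6] becomes 1
p_4 = 4: count[4] becomes 1
p_5 = 2: count[2] becomes 1
Degrees (1 + count): deg[1]=1+0=1, deg[2]=1+1=2, deg[3]=1+2=3, deg[4]=1+1=2, deg[5]=1+0=1, deg[6]=1+1=2, deg[7]=1+0=1

Answer: 1 2 3 2 1 2 1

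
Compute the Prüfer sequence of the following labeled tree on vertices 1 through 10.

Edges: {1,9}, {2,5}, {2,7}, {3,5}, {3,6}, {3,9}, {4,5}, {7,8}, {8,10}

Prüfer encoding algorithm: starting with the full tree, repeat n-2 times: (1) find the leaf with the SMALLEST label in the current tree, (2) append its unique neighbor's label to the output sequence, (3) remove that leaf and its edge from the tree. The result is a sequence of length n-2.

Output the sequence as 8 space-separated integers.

Answer: 9 5 3 3 5 2 7 8

Derivation:
Step 1: leaves = {1,4,6,10}. Remove smallest leaf 1, emit neighbor 9.
Step 2: leaves = {4,6,9,10}. Remove smallest leaf 4, emit neighbor 5.
Step 3: leaves = {6,9,10}. Remove smallest leaf 6, emit neighbor 3.
Step 4: leaves = {9,10}. Remove smallest leaf 9, emit neighbor 3.
Step 5: leaves = {3,10}. Remove smallest leaf 3, emit neighbor 5.
Step 6: leaves = {5,10}. Remove smallest leaf 5, emit neighbor 2.
Step 7: leaves = {2,10}. Remove smallest leaf 2, emit neighbor 7.
Step 8: leaves = {7,10}. Remove smallest leaf 7, emit neighbor 8.
Done: 2 vertices remain (8, 10). Sequence = [9 5 3 3 5 2 7 8]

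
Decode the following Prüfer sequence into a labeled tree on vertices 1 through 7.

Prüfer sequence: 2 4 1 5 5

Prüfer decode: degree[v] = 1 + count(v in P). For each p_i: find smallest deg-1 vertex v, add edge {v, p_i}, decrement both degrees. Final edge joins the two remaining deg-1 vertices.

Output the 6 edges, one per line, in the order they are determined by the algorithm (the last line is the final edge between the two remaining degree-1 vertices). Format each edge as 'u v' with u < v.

Initial degrees: {1:2, 2:2, 3:1, 4:2, 5:3, 6:1, 7:1}
Step 1: smallest deg-1 vertex = 3, p_1 = 2. Add edge {2,3}. Now deg[3]=0, deg[2]=1.
Step 2: smallest deg-1 vertex = 2, p_2 = 4. Add edge {2,4}. Now deg[2]=0, deg[4]=1.
Step 3: smallest deg-1 vertex = 4, p_3 = 1. Add edge {1,4}. Now deg[4]=0, deg[1]=1.
Step 4: smallest deg-1 vertex = 1, p_4 = 5. Add edge {1,5}. Now deg[1]=0, deg[5]=2.
Step 5: smallest deg-1 vertex = 6, p_5 = 5. Add edge {5,6}. Now deg[6]=0, deg[5]=1.
Final: two remaining deg-1 vertices are 5, 7. Add edge {5,7}.

Answer: 2 3
2 4
1 4
1 5
5 6
5 7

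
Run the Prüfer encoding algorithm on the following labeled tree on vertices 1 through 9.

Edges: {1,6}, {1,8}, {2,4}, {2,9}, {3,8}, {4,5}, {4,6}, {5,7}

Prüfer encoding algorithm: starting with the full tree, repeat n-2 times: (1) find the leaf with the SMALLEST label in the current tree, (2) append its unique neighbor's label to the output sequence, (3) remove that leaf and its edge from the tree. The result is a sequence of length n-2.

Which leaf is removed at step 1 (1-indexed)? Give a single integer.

Step 1: current leaves = {3,7,9}. Remove leaf 3 (neighbor: 8).

Answer: 3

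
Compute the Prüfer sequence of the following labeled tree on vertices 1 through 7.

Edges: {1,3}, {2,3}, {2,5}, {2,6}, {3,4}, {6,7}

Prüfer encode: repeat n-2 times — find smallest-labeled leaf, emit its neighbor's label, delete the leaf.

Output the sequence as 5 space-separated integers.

Step 1: leaves = {1,4,5,7}. Remove smallest leaf 1, emit neighbor 3.
Step 2: leaves = {4,5,7}. Remove smallest leaf 4, emit neighbor 3.
Step 3: leaves = {3,5,7}. Remove smallest leaf 3, emit neighbor 2.
Step 4: leaves = {5,7}. Remove smallest leaf 5, emit neighbor 2.
Step 5: leaves = {2,7}. Remove smallest leaf 2, emit neighbor 6.
Done: 2 vertices remain (6, 7). Sequence = [3 3 2 2 6]

Answer: 3 3 2 2 6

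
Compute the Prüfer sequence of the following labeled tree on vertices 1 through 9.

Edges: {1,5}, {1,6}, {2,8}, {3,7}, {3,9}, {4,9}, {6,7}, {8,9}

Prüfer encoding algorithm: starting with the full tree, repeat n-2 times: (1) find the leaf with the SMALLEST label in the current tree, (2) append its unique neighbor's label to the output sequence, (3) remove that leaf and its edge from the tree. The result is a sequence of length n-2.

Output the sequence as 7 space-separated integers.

Answer: 8 9 1 6 7 3 9

Derivation:
Step 1: leaves = {2,4,5}. Remove smallest leaf 2, emit neighbor 8.
Step 2: leaves = {4,5,8}. Remove smallest leaf 4, emit neighbor 9.
Step 3: leaves = {5,8}. Remove smallest leaf 5, emit neighbor 1.
Step 4: leaves = {1,8}. Remove smallest leaf 1, emit neighbor 6.
Step 5: leaves = {6,8}. Remove smallest leaf 6, emit neighbor 7.
Step 6: leaves = {7,8}. Remove smallest leaf 7, emit neighbor 3.
Step 7: leaves = {3,8}. Remove smallest leaf 3, emit neighbor 9.
Done: 2 vertices remain (8, 9). Sequence = [8 9 1 6 7 3 9]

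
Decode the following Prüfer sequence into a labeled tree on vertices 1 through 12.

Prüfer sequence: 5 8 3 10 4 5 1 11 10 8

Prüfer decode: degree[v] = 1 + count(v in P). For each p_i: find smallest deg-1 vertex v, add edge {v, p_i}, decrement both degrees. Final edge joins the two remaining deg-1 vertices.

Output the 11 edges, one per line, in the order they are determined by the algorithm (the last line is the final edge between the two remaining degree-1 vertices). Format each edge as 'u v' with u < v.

Answer: 2 5
6 8
3 7
3 10
4 9
4 5
1 5
1 11
10 11
8 10
8 12

Derivation:
Initial degrees: {1:2, 2:1, 3:2, 4:2, 5:3, 6:1, 7:1, 8:3, 9:1, 10:3, 11:2, 12:1}
Step 1: smallest deg-1 vertex = 2, p_1 = 5. Add edge {2,5}. Now deg[2]=0, deg[5]=2.
Step 2: smallest deg-1 vertex = 6, p_2 = 8. Add edge {6,8}. Now deg[6]=0, deg[8]=2.
Step 3: smallest deg-1 vertex = 7, p_3 = 3. Add edge {3,7}. Now deg[7]=0, deg[3]=1.
Step 4: smallest deg-1 vertex = 3, p_4 = 10. Add edge {3,10}. Now deg[3]=0, deg[10]=2.
Step 5: smallest deg-1 vertex = 9, p_5 = 4. Add edge {4,9}. Now deg[9]=0, deg[4]=1.
Step 6: smallest deg-1 vertex = 4, p_6 = 5. Add edge {4,5}. Now deg[4]=0, deg[5]=1.
Step 7: smallest deg-1 vertex = 5, p_7 = 1. Add edge {1,5}. Now deg[5]=0, deg[1]=1.
Step 8: smallest deg-1 vertex = 1, p_8 = 11. Add edge {1,11}. Now deg[1]=0, deg[11]=1.
Step 9: smallest deg-1 vertex = 11, p_9 = 10. Add edge {10,11}. Now deg[11]=0, deg[10]=1.
Step 10: smallest deg-1 vertex = 10, p_10 = 8. Add edge {8,10}. Now deg[10]=0, deg[8]=1.
Final: two remaining deg-1 vertices are 8, 12. Add edge {8,12}.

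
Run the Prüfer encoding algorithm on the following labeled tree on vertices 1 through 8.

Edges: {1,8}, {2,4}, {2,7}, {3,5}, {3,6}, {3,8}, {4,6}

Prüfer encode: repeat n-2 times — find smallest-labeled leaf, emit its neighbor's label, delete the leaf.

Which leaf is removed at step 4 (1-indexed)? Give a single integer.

Step 1: current leaves = {1,5,7}. Remove leaf 1 (neighbor: 8).
Step 2: current leaves = {5,7,8}. Remove leaf 5 (neighbor: 3).
Step 3: current leaves = {7,8}. Remove leaf 7 (neighbor: 2).
Step 4: current leaves = {2,8}. Remove leaf 2 (neighbor: 4).

Answer: 2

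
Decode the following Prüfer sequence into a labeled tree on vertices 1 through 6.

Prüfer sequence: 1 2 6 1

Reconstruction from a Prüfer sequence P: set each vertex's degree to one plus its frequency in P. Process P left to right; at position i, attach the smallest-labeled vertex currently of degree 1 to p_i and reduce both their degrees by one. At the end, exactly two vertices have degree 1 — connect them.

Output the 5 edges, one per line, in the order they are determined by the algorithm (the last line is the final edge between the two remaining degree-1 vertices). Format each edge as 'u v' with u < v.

Initial degrees: {1:3, 2:2, 3:1, 4:1, 5:1, 6:2}
Step 1: smallest deg-1 vertex = 3, p_1 = 1. Add edge {1,3}. Now deg[3]=0, deg[1]=2.
Step 2: smallest deg-1 vertex = 4, p_2 = 2. Add edge {2,4}. Now deg[4]=0, deg[2]=1.
Step 3: smallest deg-1 vertex = 2, p_3 = 6. Add edge {2,6}. Now deg[2]=0, deg[6]=1.
Step 4: smallest deg-1 vertex = 5, p_4 = 1. Add edge {1,5}. Now deg[5]=0, deg[1]=1.
Final: two remaining deg-1 vertices are 1, 6. Add edge {1,6}.

Answer: 1 3
2 4
2 6
1 5
1 6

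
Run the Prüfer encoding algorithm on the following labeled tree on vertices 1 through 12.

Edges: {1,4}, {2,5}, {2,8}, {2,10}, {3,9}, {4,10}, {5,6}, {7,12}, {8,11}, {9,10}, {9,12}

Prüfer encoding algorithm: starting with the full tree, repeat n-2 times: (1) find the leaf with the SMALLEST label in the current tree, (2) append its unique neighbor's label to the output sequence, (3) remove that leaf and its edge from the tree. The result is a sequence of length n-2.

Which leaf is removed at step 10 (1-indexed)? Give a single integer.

Step 1: current leaves = {1,3,6,7,11}. Remove leaf 1 (neighbor: 4).
Step 2: current leaves = {3,4,6,7,11}. Remove leaf 3 (neighbor: 9).
Step 3: current leaves = {4,6,7,11}. Remove leaf 4 (neighbor: 10).
Step 4: current leaves = {6,7,11}. Remove leaf 6 (neighbor: 5).
Step 5: current leaves = {5,7,11}. Remove leaf 5 (neighbor: 2).
Step 6: current leaves = {7,11}. Remove leaf 7 (neighbor: 12).
Step 7: current leaves = {11,12}. Remove leaf 11 (neighbor: 8).
Step 8: current leaves = {8,12}. Remove leaf 8 (neighbor: 2).
Step 9: current leaves = {2,12}. Remove leaf 2 (neighbor: 10).
Step 10: current leaves = {10,12}. Remove leaf 10 (neighbor: 9).

Answer: 10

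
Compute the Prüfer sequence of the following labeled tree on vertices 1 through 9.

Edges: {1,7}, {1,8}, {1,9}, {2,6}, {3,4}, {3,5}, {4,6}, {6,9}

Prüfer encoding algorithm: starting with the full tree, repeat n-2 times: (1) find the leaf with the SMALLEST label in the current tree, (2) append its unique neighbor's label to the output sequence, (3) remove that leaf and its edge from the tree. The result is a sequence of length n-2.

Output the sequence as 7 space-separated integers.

Step 1: leaves = {2,5,7,8}. Remove smallest leaf 2, emit neighbor 6.
Step 2: leaves = {5,7,8}. Remove smallest leaf 5, emit neighbor 3.
Step 3: leaves = {3,7,8}. Remove smallest leaf 3, emit neighbor 4.
Step 4: leaves = {4,7,8}. Remove smallest leaf 4, emit neighbor 6.
Step 5: leaves = {6,7,8}. Remove smallest leaf 6, emit neighbor 9.
Step 6: leaves = {7,8,9}. Remove smallest leaf 7, emit neighbor 1.
Step 7: leaves = {8,9}. Remove smallest leaf 8, emit neighbor 1.
Done: 2 vertices remain (1, 9). Sequence = [6 3 4 6 9 1 1]

Answer: 6 3 4 6 9 1 1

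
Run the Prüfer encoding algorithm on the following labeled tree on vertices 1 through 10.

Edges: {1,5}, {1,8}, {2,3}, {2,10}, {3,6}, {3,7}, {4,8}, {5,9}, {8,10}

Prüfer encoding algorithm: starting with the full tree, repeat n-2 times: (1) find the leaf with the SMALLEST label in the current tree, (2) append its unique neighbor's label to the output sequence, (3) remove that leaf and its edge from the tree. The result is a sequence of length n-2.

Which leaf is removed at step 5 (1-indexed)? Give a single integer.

Step 1: current leaves = {4,6,7,9}. Remove leaf 4 (neighbor: 8).
Step 2: current leaves = {6,7,9}. Remove leaf 6 (neighbor: 3).
Step 3: current leaves = {7,9}. Remove leaf 7 (neighbor: 3).
Step 4: current leaves = {3,9}. Remove leaf 3 (neighbor: 2).
Step 5: current leaves = {2,9}. Remove leaf 2 (neighbor: 10).

Answer: 2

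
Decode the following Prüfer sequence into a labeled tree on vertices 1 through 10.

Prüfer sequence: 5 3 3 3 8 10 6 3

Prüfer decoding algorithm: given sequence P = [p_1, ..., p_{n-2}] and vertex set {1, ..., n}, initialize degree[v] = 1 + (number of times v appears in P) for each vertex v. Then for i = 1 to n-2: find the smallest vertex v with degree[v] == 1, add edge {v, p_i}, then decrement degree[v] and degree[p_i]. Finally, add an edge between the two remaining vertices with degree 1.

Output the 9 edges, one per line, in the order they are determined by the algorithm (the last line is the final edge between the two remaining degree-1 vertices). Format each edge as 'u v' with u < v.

Answer: 1 5
2 3
3 4
3 5
7 8
8 10
6 9
3 6
3 10

Derivation:
Initial degrees: {1:1, 2:1, 3:5, 4:1, 5:2, 6:2, 7:1, 8:2, 9:1, 10:2}
Step 1: smallest deg-1 vertex = 1, p_1 = 5. Add edge {1,5}. Now deg[1]=0, deg[5]=1.
Step 2: smallest deg-1 vertex = 2, p_2 = 3. Add edge {2,3}. Now deg[2]=0, deg[3]=4.
Step 3: smallest deg-1 vertex = 4, p_3 = 3. Add edge {3,4}. Now deg[4]=0, deg[3]=3.
Step 4: smallest deg-1 vertex = 5, p_4 = 3. Add edge {3,5}. Now deg[5]=0, deg[3]=2.
Step 5: smallest deg-1 vertex = 7, p_5 = 8. Add edge {7,8}. Now deg[7]=0, deg[8]=1.
Step 6: smallest deg-1 vertex = 8, p_6 = 10. Add edge {8,10}. Now deg[8]=0, deg[10]=1.
Step 7: smallest deg-1 vertex = 9, p_7 = 6. Add edge {6,9}. Now deg[9]=0, deg[6]=1.
Step 8: smallest deg-1 vertex = 6, p_8 = 3. Add edge {3,6}. Now deg[6]=0, deg[3]=1.
Final: two remaining deg-1 vertices are 3, 10. Add edge {3,10}.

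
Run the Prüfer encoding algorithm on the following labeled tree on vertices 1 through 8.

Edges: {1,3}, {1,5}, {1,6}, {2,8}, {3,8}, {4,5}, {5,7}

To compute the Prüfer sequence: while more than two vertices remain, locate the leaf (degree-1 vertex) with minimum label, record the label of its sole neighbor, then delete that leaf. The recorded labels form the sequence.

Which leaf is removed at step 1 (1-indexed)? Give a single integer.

Step 1: current leaves = {2,4,6,7}. Remove leaf 2 (neighbor: 8).

Answer: 2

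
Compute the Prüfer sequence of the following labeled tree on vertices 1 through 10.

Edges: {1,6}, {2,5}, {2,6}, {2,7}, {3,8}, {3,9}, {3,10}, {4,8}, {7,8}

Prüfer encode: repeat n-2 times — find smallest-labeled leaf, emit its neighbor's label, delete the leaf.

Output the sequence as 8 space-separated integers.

Answer: 6 8 2 2 7 8 3 3

Derivation:
Step 1: leaves = {1,4,5,9,10}. Remove smallest leaf 1, emit neighbor 6.
Step 2: leaves = {4,5,6,9,10}. Remove smallest leaf 4, emit neighbor 8.
Step 3: leaves = {5,6,9,10}. Remove smallest leaf 5, emit neighbor 2.
Step 4: leaves = {6,9,10}. Remove smallest leaf 6, emit neighbor 2.
Step 5: leaves = {2,9,10}. Remove smallest leaf 2, emit neighbor 7.
Step 6: leaves = {7,9,10}. Remove smallest leaf 7, emit neighbor 8.
Step 7: leaves = {8,9,10}. Remove smallest leaf 8, emit neighbor 3.
Step 8: leaves = {9,10}. Remove smallest leaf 9, emit neighbor 3.
Done: 2 vertices remain (3, 10). Sequence = [6 8 2 2 7 8 3 3]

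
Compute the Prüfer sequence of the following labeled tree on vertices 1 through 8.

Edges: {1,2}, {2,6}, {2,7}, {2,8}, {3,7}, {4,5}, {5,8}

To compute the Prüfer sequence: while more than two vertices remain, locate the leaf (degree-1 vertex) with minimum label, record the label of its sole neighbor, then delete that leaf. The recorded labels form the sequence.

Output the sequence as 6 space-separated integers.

Step 1: leaves = {1,3,4,6}. Remove smallest leaf 1, emit neighbor 2.
Step 2: leaves = {3,4,6}. Remove smallest leaf 3, emit neighbor 7.
Step 3: leaves = {4,6,7}. Remove smallest leaf 4, emit neighbor 5.
Step 4: leaves = {5,6,7}. Remove smallest leaf 5, emit neighbor 8.
Step 5: leaves = {6,7,8}. Remove smallest leaf 6, emit neighbor 2.
Step 6: leaves = {7,8}. Remove smallest leaf 7, emit neighbor 2.
Done: 2 vertices remain (2, 8). Sequence = [2 7 5 8 2 2]

Answer: 2 7 5 8 2 2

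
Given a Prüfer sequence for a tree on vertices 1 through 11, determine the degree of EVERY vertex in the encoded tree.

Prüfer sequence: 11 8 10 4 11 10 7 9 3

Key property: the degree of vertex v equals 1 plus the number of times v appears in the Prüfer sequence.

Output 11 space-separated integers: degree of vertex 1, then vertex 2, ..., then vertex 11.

p_1 = 11: count[11] becomes 1
p_2 = 8: count[8] becomes 1
p_3 = 10: count[10] becomes 1
p_4 = 4: count[4] becomes 1
p_5 = 11: count[11] becomes 2
p_6 = 10: count[10] becomes 2
p_7 = 7: count[7] becomes 1
p_8 = 9: count[9] becomes 1
p_9 = 3: count[3] becomes 1
Degrees (1 + count): deg[1]=1+0=1, deg[2]=1+0=1, deg[3]=1+1=2, deg[4]=1+1=2, deg[5]=1+0=1, deg[6]=1+0=1, deg[7]=1+1=2, deg[8]=1+1=2, deg[9]=1+1=2, deg[10]=1+2=3, deg[11]=1+2=3

Answer: 1 1 2 2 1 1 2 2 2 3 3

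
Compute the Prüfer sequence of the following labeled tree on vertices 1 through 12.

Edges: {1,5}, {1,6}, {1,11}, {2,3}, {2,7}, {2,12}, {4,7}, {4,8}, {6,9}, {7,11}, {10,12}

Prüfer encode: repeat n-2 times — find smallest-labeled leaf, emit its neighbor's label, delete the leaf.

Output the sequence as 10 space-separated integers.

Answer: 2 1 4 7 6 1 11 12 7 2

Derivation:
Step 1: leaves = {3,5,8,9,10}. Remove smallest leaf 3, emit neighbor 2.
Step 2: leaves = {5,8,9,10}. Remove smallest leaf 5, emit neighbor 1.
Step 3: leaves = {8,9,10}. Remove smallest leaf 8, emit neighbor 4.
Step 4: leaves = {4,9,10}. Remove smallest leaf 4, emit neighbor 7.
Step 5: leaves = {9,10}. Remove smallest leaf 9, emit neighbor 6.
Step 6: leaves = {6,10}. Remove smallest leaf 6, emit neighbor 1.
Step 7: leaves = {1,10}. Remove smallest leaf 1, emit neighbor 11.
Step 8: leaves = {10,11}. Remove smallest leaf 10, emit neighbor 12.
Step 9: leaves = {11,12}. Remove smallest leaf 11, emit neighbor 7.
Step 10: leaves = {7,12}. Remove smallest leaf 7, emit neighbor 2.
Done: 2 vertices remain (2, 12). Sequence = [2 1 4 7 6 1 11 12 7 2]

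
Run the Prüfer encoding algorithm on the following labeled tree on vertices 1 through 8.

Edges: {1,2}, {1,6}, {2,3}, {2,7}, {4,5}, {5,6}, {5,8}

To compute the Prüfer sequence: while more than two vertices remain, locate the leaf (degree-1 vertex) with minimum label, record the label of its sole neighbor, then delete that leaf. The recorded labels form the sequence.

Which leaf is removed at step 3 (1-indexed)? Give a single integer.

Answer: 7

Derivation:
Step 1: current leaves = {3,4,7,8}. Remove leaf 3 (neighbor: 2).
Step 2: current leaves = {4,7,8}. Remove leaf 4 (neighbor: 5).
Step 3: current leaves = {7,8}. Remove leaf 7 (neighbor: 2).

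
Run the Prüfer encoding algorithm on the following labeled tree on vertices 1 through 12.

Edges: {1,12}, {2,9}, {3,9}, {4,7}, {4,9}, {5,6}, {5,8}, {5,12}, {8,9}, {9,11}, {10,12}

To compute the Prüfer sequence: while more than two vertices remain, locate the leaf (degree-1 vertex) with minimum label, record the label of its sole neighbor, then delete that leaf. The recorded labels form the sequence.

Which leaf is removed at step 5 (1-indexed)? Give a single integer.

Step 1: current leaves = {1,2,3,6,7,10,11}. Remove leaf 1 (neighbor: 12).
Step 2: current leaves = {2,3,6,7,10,11}. Remove leaf 2 (neighbor: 9).
Step 3: current leaves = {3,6,7,10,11}. Remove leaf 3 (neighbor: 9).
Step 4: current leaves = {6,7,10,11}. Remove leaf 6 (neighbor: 5).
Step 5: current leaves = {7,10,11}. Remove leaf 7 (neighbor: 4).

Answer: 7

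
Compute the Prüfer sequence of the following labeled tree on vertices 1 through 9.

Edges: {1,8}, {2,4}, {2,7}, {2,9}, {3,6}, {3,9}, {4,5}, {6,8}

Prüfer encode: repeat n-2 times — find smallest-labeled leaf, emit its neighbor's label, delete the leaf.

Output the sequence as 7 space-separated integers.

Step 1: leaves = {1,5,7}. Remove smallest leaf 1, emit neighbor 8.
Step 2: leaves = {5,7,8}. Remove smallest leaf 5, emit neighbor 4.
Step 3: leaves = {4,7,8}. Remove smallest leaf 4, emit neighbor 2.
Step 4: leaves = {7,8}. Remove smallest leaf 7, emit neighbor 2.
Step 5: leaves = {2,8}. Remove smallest leaf 2, emit neighbor 9.
Step 6: leaves = {8,9}. Remove smallest leaf 8, emit neighbor 6.
Step 7: leaves = {6,9}. Remove smallest leaf 6, emit neighbor 3.
Done: 2 vertices remain (3, 9). Sequence = [8 4 2 2 9 6 3]

Answer: 8 4 2 2 9 6 3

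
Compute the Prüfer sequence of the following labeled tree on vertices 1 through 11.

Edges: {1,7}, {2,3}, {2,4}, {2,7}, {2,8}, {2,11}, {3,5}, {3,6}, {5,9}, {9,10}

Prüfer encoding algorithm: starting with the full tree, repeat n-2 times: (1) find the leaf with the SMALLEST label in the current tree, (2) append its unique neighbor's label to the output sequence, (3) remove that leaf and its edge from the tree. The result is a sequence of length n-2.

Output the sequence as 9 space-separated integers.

Step 1: leaves = {1,4,6,8,10,11}. Remove smallest leaf 1, emit neighbor 7.
Step 2: leaves = {4,6,7,8,10,11}. Remove smallest leaf 4, emit neighbor 2.
Step 3: leaves = {6,7,8,10,11}. Remove smallest leaf 6, emit neighbor 3.
Step 4: leaves = {7,8,10,11}. Remove smallest leaf 7, emit neighbor 2.
Step 5: leaves = {8,10,11}. Remove smallest leaf 8, emit neighbor 2.
Step 6: leaves = {10,11}. Remove smallest leaf 10, emit neighbor 9.
Step 7: leaves = {9,11}. Remove smallest leaf 9, emit neighbor 5.
Step 8: leaves = {5,11}. Remove smallest leaf 5, emit neighbor 3.
Step 9: leaves = {3,11}. Remove smallest leaf 3, emit neighbor 2.
Done: 2 vertices remain (2, 11). Sequence = [7 2 3 2 2 9 5 3 2]

Answer: 7 2 3 2 2 9 5 3 2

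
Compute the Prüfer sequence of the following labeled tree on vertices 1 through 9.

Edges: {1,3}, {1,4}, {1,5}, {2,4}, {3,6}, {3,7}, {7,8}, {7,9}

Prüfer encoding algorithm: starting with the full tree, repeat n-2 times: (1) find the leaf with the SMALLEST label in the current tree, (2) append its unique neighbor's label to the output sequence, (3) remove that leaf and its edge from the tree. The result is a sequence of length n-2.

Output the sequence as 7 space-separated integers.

Step 1: leaves = {2,5,6,8,9}. Remove smallest leaf 2, emit neighbor 4.
Step 2: leaves = {4,5,6,8,9}. Remove smallest leaf 4, emit neighbor 1.
Step 3: leaves = {5,6,8,9}. Remove smallest leaf 5, emit neighbor 1.
Step 4: leaves = {1,6,8,9}. Remove smallest leaf 1, emit neighbor 3.
Step 5: leaves = {6,8,9}. Remove smallest leaf 6, emit neighbor 3.
Step 6: leaves = {3,8,9}. Remove smallest leaf 3, emit neighbor 7.
Step 7: leaves = {8,9}. Remove smallest leaf 8, emit neighbor 7.
Done: 2 vertices remain (7, 9). Sequence = [4 1 1 3 3 7 7]

Answer: 4 1 1 3 3 7 7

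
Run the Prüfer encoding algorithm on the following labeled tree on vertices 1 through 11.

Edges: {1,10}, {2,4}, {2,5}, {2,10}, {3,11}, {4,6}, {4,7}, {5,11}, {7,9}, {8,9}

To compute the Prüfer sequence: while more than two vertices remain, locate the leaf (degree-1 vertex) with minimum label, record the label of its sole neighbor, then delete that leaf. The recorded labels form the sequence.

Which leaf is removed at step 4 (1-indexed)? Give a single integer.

Answer: 8

Derivation:
Step 1: current leaves = {1,3,6,8}. Remove leaf 1 (neighbor: 10).
Step 2: current leaves = {3,6,8,10}. Remove leaf 3 (neighbor: 11).
Step 3: current leaves = {6,8,10,11}. Remove leaf 6 (neighbor: 4).
Step 4: current leaves = {8,10,11}. Remove leaf 8 (neighbor: 9).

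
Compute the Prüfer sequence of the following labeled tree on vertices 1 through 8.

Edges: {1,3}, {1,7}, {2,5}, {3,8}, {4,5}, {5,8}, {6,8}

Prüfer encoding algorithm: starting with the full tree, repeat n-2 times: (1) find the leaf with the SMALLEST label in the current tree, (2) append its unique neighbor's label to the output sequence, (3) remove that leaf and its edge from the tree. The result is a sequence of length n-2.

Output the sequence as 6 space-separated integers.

Step 1: leaves = {2,4,6,7}. Remove smallest leaf 2, emit neighbor 5.
Step 2: leaves = {4,6,7}. Remove smallest leaf 4, emit neighbor 5.
Step 3: leaves = {5,6,7}. Remove smallest leaf 5, emit neighbor 8.
Step 4: leaves = {6,7}. Remove smallest leaf 6, emit neighbor 8.
Step 5: leaves = {7,8}. Remove smallest leaf 7, emit neighbor 1.
Step 6: leaves = {1,8}. Remove smallest leaf 1, emit neighbor 3.
Done: 2 vertices remain (3, 8). Sequence = [5 5 8 8 1 3]

Answer: 5 5 8 8 1 3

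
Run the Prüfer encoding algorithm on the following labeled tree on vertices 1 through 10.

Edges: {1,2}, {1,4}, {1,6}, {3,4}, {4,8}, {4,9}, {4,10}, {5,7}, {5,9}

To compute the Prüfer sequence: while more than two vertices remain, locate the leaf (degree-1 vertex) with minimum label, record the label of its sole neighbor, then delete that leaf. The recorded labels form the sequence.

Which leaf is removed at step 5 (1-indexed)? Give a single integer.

Answer: 7

Derivation:
Step 1: current leaves = {2,3,6,7,8,10}. Remove leaf 2 (neighbor: 1).
Step 2: current leaves = {3,6,7,8,10}. Remove leaf 3 (neighbor: 4).
Step 3: current leaves = {6,7,8,10}. Remove leaf 6 (neighbor: 1).
Step 4: current leaves = {1,7,8,10}. Remove leaf 1 (neighbor: 4).
Step 5: current leaves = {7,8,10}. Remove leaf 7 (neighbor: 5).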